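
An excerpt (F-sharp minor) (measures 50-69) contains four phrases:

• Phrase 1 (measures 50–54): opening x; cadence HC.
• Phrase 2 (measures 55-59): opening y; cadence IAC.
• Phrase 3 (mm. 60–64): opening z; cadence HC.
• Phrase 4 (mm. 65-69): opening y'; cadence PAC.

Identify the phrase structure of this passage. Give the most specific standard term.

Four phrases in two halves: the first half (measures 50–59) ends with an imperfect authentic cadence, the second (mm. 60-69) with a perfect authentic cadence — a large antecedent–consequent pair, i.e. a double period.
Phrase 3 begins with different material from phrase 1, making it contrasting.

contrasting double period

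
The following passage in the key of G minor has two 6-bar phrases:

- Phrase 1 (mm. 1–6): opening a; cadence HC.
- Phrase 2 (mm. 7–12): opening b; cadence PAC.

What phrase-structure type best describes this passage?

Phrase 1 ends with a half cadence (weaker) and phrase 2 with a perfect authentic cadence (stronger): antecedent + consequent = a period.
The two phrases open with different material (a / b), so the period is contrasting.

contrasting period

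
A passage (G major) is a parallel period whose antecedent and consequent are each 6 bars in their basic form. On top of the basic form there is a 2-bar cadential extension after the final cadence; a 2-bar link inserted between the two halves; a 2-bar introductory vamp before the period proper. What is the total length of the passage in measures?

Basic parallel period: 6 + 6 = 12 bars.
12 (basic form) + 2 (cadential extension) + 2 (link) + 2 (introduction) = 18.

18 measures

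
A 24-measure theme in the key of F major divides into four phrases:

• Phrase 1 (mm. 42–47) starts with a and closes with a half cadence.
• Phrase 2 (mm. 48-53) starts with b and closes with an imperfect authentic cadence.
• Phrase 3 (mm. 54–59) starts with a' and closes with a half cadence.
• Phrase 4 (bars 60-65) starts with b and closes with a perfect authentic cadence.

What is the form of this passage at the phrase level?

parallel double period

Four phrases in two halves: the first half (mm. 42-53) ends with an imperfect authentic cadence, the second (mm. 54–65) with a perfect authentic cadence — a large antecedent–consequent pair, i.e. a double period.
Phrase 3 begins with the same material as phrase 1, making it parallel.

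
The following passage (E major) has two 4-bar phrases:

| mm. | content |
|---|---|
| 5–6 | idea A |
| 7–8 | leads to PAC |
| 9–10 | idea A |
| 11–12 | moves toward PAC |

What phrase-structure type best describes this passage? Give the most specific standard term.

repeated phrase

Both phrases have the same opening (A) and the same cadence (perfect authentic cadence): the second is a restatement, not a consequent, so this is a repeated phrase rather than a period.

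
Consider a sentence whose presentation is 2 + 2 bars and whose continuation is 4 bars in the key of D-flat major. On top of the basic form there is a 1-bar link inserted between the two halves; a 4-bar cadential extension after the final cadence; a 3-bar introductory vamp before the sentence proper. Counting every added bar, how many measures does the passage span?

16 measures

Basic sentence: 2 + 2 + 4 = 8 bars.
8 (basic form) + 1 (link) + 4 (cadential extension) + 3 (introduction) = 16.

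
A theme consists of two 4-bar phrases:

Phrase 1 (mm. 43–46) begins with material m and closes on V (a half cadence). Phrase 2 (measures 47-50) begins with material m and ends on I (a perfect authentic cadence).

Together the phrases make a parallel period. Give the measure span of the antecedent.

measures 43–46

The phrase ending with the weaker cadence (half cadence) is the antecedent; the one ending more conclusively (perfect authentic cadence) is the consequent. The antecedent is measures 43–46.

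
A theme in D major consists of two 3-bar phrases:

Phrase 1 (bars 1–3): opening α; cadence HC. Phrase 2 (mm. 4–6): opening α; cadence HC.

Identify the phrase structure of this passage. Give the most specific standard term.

repeated phrase

Both phrases have the same opening (α) and the same cadence (half cadence): the second is a restatement, not a consequent, so this is a repeated phrase rather than a period.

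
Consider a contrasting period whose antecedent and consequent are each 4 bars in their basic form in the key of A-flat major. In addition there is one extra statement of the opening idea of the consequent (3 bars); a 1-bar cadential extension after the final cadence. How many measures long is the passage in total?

12 measures

Basic contrasting period: 4 + 4 = 8 bars.
8 (basic form) + 3 (extra statement) + 1 (cadential extension) = 12.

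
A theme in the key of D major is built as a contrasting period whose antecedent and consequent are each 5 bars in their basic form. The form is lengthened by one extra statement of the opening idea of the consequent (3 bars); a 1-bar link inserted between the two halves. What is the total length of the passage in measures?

Basic contrasting period: 5 + 5 = 10 bars.
10 (basic form) + 3 (extra statement) + 1 (link) = 14.

14 measures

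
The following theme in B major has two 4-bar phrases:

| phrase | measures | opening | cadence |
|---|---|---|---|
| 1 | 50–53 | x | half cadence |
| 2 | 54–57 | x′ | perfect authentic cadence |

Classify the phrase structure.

Phrase 1 ends with a half cadence (weaker) and phrase 2 with a perfect authentic cadence (stronger): antecedent + consequent = a period.
The two phrases open with the same material (x / x′), so the period is parallel.

parallel period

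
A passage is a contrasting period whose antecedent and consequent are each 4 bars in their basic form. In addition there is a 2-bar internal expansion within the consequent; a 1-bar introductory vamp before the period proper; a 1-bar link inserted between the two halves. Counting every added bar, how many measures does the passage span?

12 measures

Basic contrasting period: 4 + 4 = 8 bars.
8 (basic form) + 2 (internal expansion) + 1 (introduction) + 1 (link) = 12.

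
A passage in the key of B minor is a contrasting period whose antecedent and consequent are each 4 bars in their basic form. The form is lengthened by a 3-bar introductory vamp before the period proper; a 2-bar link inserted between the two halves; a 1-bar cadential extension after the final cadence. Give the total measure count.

Basic contrasting period: 4 + 4 = 8 bars.
8 (basic form) + 3 (introduction) + 2 (link) + 1 (cadential extension) = 14.

14 measures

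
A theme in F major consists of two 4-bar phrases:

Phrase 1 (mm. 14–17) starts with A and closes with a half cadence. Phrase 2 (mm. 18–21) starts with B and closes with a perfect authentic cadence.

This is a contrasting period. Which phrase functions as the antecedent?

phrase 1

The phrase ending with the weaker cadence (half cadence) is the antecedent; the one ending more conclusively (perfect authentic cadence) is the consequent. The antecedent is phrase 1.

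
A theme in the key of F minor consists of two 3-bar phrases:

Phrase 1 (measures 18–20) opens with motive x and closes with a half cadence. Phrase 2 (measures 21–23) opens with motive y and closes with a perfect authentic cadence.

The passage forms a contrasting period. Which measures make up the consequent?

measures 21–23

The phrase ending with the weaker cadence (half cadence) is the antecedent; the one ending more conclusively (perfect authentic cadence) is the consequent. The consequent is measures 21–23.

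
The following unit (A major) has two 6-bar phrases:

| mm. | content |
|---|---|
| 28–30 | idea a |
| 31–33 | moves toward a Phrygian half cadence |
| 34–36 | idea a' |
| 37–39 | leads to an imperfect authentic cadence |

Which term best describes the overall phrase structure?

Phrase 1 ends with a Phrygian half cadence (weaker) and phrase 2 with an imperfect authentic cadence (stronger): antecedent + consequent = a period.
The two phrases open with the same material (a / a'), so the period is parallel.

parallel period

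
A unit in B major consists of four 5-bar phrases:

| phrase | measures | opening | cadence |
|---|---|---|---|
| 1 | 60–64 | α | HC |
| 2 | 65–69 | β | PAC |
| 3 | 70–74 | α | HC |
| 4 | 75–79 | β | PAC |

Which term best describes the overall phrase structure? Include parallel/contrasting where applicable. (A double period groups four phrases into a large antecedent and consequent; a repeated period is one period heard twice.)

The cadence pattern HC–PAC–HC–PAC is weak–strong twice, and phrases 3–4 restate phrases 1–2: a period heard twice, not a double period (which would end weakly at phrase 2).

repeated period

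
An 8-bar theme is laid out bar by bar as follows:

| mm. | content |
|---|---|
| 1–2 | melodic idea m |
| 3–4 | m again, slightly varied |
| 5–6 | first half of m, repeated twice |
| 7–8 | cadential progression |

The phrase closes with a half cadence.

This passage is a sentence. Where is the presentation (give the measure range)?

The presentation of a sentence is the basic idea (mm. 1-2) plus its repetition (mm. 3-4); the presentation is therefore measures 1–4.

measures 1–4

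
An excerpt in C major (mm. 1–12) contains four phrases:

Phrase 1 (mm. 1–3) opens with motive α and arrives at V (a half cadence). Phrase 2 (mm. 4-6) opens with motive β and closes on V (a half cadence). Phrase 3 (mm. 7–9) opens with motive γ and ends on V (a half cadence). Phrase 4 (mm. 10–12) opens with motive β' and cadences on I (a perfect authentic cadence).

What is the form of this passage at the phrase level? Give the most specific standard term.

Four phrases in two halves: the first half (mm. 1-6) ends with a half cadence, the second (measures 7-12) with a perfect authentic cadence — a large antecedent–consequent pair, i.e. a double period.
Phrase 3 begins with different material from phrase 1, making it contrasting.

contrasting double period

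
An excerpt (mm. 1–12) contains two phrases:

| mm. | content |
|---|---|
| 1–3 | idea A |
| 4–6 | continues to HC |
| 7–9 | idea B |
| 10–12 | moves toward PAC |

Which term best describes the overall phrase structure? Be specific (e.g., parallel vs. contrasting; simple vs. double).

contrasting period

Phrase 1 ends with a half cadence (weaker) and phrase 2 with a perfect authentic cadence (stronger): antecedent + consequent = a period.
The two phrases open with different material (A / B), so the period is contrasting.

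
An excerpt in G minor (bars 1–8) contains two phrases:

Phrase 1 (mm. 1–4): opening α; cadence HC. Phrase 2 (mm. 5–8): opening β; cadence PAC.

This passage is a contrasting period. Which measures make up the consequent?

measures 5–8

The antecedent is the phrase ending with the weaker cadence (half cadence, phrase 1) and the consequent the one ending more conclusively (perfect authentic cadence, phrase 2); the consequent is mm. 5–8.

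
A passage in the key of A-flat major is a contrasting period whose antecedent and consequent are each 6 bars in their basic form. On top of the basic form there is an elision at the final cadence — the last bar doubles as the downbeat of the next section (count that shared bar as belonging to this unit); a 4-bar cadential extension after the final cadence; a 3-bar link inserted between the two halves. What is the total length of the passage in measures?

19 measures

Basic contrasting period: 6 + 6 = 12 bars.
12 (basic form) + 4 (cadential extension) + 3 (link) = 19.
The elision shares a bar with the next section but does not change this unit's count.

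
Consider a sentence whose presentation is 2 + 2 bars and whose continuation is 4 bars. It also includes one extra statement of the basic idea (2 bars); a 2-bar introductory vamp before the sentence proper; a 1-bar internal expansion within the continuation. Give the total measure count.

Basic sentence: 2 + 2 + 4 = 8 bars.
8 (basic form) + 2 (extra statement) + 2 (introduction) + 1 (internal expansion) = 13.

13 measures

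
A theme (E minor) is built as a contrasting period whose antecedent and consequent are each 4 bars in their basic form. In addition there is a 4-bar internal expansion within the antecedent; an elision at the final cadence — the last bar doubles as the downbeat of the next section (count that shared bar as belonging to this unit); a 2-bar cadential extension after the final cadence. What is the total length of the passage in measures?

Basic contrasting period: 4 + 4 = 8 bars.
8 (basic form) + 4 (internal expansion) + 2 (cadential extension) = 14.
The elision shares a bar with the next section but does not change this unit's count.

14 measures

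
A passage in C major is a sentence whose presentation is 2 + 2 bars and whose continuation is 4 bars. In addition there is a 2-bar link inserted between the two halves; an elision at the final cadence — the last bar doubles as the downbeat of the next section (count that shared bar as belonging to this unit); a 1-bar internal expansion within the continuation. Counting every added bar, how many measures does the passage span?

11 measures

Basic sentence: 2 + 2 + 4 = 8 bars.
8 (basic form) + 2 (link) + 1 (internal expansion) = 11.
The elision shares a bar with the next section but does not change this unit's count.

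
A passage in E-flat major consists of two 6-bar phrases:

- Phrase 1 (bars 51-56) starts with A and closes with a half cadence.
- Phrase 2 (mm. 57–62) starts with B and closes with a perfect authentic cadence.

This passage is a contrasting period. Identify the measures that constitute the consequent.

measures 57–62

The antecedent is the phrase ending with the weaker cadence (half cadence, phrase 1) and the consequent the one ending more conclusively (perfect authentic cadence, phrase 2); the consequent is mm. 57-62.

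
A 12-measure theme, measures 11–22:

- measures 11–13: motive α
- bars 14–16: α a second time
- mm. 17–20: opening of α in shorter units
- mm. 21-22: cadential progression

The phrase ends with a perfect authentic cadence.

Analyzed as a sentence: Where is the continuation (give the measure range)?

measures 17–22

After the presentation (mm. 11-16), the continuation covers the fragmentation through the cadence: mm. 17–22.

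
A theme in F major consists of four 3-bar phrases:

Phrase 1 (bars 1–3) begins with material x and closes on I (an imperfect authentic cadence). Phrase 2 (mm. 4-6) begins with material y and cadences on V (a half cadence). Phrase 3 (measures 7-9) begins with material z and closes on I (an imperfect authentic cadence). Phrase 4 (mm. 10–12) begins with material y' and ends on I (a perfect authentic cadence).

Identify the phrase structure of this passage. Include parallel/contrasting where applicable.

contrasting double period

Four phrases in two halves: the first half (bars 1–6) ends with a half cadence, the second (mm. 7–12) with a perfect authentic cadence — a large antecedent–consequent pair, i.e. a double period.
Phrase 3 begins with different material from phrase 1, making it contrasting.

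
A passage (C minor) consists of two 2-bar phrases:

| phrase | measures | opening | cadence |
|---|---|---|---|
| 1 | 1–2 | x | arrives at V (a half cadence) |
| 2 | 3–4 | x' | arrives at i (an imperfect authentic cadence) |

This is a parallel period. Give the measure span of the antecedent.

measures 1–2

The phrase ending with the weaker cadence (half cadence) is the antecedent; the one ending more conclusively (imperfect authentic cadence) is the consequent. The antecedent is measures 1–2.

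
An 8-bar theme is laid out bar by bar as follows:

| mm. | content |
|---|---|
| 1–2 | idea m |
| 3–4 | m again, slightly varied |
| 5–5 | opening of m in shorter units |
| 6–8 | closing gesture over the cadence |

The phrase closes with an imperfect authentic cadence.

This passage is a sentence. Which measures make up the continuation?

After the presentation (mm. 1-4), the continuation covers the fragmentation through the cadence: measures 5–8.

measures 5–8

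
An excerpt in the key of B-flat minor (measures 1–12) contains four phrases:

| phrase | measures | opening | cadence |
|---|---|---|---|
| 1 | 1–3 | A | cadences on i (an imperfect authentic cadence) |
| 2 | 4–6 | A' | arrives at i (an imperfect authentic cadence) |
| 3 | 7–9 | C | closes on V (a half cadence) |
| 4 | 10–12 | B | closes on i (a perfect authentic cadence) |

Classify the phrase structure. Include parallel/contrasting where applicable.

contrasting double period

Four phrases in two halves: the first half (bars 1–6) ends with an imperfect authentic cadence, the second (mm. 7–12) with a perfect authentic cadence — a large antecedent–consequent pair, i.e. a double period.
Phrase 3 begins with different material from phrase 1, making it contrasting.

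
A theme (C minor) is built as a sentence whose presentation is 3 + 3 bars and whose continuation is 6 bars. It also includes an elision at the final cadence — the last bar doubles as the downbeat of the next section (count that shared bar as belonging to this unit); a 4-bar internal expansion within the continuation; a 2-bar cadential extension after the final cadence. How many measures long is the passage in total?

Basic sentence: 3 + 3 + 6 = 12 bars.
12 (basic form) + 4 (internal expansion) + 2 (cadential extension) = 18.
The elision shares a bar with the next section but does not change this unit's count.

18 measures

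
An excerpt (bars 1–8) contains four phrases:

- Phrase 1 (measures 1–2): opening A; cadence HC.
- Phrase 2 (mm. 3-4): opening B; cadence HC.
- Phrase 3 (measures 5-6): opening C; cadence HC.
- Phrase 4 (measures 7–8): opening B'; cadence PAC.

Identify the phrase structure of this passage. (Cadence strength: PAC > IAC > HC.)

Four phrases in two halves: the first half (mm. 1–4) ends with a half cadence, the second (measures 5–8) with a perfect authentic cadence — a large antecedent–consequent pair, i.e. a double period.
Phrase 3 begins with different material from phrase 1, making it contrasting.

contrasting double period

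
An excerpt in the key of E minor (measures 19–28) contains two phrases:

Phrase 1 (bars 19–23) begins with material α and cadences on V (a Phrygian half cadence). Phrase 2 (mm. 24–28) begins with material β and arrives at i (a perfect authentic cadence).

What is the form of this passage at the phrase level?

Phrase 1 ends with a Phrygian half cadence (weaker) and phrase 2 with a perfect authentic cadence (stronger): antecedent + consequent = a period.
The two phrases open with different material (α / β), so the period is contrasting.

contrasting period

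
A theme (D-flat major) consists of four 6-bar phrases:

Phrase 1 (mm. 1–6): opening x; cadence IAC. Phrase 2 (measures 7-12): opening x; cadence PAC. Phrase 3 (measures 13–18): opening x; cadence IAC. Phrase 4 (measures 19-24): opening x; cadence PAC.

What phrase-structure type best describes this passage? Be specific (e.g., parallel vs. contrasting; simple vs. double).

repeated period

The cadence pattern IAC–PAC–IAC–PAC is weak–strong twice, and phrases 3–4 restate phrases 1–2: a period heard twice, not a double period (which would end weakly at phrase 2).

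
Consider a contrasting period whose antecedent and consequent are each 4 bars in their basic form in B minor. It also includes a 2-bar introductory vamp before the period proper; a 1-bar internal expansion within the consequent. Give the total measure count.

11 measures

Basic contrasting period: 4 + 4 = 8 bars.
8 (basic form) + 2 (introduction) + 1 (internal expansion) = 11.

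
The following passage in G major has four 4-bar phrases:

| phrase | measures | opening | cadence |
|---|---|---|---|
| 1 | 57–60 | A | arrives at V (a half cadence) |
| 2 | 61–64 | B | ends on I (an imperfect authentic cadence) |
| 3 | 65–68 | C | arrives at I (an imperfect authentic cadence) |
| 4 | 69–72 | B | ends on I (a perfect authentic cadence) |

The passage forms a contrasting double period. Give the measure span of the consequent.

measures 65–72

In a double period the four phrases pair into a large antecedent (phrases 1–2, ending imperfect authentic cadence) and a large consequent (phrases 3–4, ending perfect authentic cadence). The consequent spans mm. 65–72.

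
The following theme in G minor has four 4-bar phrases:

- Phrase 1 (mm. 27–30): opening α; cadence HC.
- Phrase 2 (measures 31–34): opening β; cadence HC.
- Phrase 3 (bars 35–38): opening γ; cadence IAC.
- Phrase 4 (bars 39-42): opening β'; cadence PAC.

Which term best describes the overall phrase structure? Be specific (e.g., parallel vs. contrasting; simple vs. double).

contrasting double period

Four phrases in two halves: the first half (mm. 27-34) ends with a half cadence, the second (measures 35–42) with a perfect authentic cadence — a large antecedent–consequent pair, i.e. a double period.
Phrase 3 begins with different material from phrase 1, making it contrasting.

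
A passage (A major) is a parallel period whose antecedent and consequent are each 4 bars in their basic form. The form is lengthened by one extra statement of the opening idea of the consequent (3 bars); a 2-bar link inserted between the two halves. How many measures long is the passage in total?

13 measures

Basic parallel period: 4 + 4 = 8 bars.
8 (basic form) + 3 (extra statement) + 2 (link) = 13.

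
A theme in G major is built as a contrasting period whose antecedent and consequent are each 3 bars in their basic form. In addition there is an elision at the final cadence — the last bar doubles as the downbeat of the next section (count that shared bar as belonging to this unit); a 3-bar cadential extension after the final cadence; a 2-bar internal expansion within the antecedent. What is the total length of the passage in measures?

Basic contrasting period: 3 + 3 = 6 bars.
6 (basic form) + 3 (cadential extension) + 2 (internal expansion) = 11.
The elision shares a bar with the next section but does not change this unit's count.

11 measures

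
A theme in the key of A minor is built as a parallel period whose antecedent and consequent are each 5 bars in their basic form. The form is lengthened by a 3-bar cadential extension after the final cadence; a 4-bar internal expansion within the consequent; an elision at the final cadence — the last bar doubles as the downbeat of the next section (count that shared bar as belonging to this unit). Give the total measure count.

17 measures

Basic parallel period: 5 + 5 = 10 bars.
10 (basic form) + 3 (cadential extension) + 4 (internal expansion) = 17.
The elision shares a bar with the next section but does not change this unit's count.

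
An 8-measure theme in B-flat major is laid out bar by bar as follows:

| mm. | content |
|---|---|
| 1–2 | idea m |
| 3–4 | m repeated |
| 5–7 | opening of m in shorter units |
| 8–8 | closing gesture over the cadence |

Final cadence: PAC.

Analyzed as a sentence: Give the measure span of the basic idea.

measures 1–2

The presentation of a sentence is the basic idea (mm. 1–2) plus its repetition (bars 3–4); the basic idea is therefore mm. 1-2.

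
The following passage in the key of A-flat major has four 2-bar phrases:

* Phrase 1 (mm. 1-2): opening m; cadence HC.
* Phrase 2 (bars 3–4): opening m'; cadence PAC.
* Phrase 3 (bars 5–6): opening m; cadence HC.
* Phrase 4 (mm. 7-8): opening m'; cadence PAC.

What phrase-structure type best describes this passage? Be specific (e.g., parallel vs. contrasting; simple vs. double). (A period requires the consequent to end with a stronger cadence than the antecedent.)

repeated period

The cadence pattern HC–PAC–HC–PAC is weak–strong twice, and phrases 3–4 restate phrases 1–2: a period heard twice, not a double period (which would end weakly at phrase 2).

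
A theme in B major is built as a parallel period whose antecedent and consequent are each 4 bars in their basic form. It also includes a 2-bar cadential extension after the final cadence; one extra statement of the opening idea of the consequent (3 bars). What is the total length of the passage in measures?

13 measures

Basic parallel period: 4 + 4 = 8 bars.
8 (basic form) + 2 (cadential extension) + 3 (extra statement) = 13.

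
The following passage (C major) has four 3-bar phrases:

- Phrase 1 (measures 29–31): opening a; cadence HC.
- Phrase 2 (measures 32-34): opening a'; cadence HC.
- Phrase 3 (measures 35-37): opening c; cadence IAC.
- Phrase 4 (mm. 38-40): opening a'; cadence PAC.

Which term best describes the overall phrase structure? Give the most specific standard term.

Four phrases in two halves: the first half (mm. 29–34) ends with a half cadence, the second (mm. 35-40) with a perfect authentic cadence — a large antecedent–consequent pair, i.e. a double period.
Phrase 3 begins with different material from phrase 1, making it contrasting.

contrasting double period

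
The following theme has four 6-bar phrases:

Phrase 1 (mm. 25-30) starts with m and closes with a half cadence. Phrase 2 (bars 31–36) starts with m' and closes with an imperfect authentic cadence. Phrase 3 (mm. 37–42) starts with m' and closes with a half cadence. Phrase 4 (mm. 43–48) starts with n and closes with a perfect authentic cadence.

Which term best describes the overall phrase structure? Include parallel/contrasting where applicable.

Four phrases in two halves: the first half (measures 25–36) ends with an imperfect authentic cadence, the second (measures 37-48) with a perfect authentic cadence — a large antecedent–consequent pair, i.e. a double period.
Phrase 3 begins with the same material as phrase 1, making it parallel.

parallel double period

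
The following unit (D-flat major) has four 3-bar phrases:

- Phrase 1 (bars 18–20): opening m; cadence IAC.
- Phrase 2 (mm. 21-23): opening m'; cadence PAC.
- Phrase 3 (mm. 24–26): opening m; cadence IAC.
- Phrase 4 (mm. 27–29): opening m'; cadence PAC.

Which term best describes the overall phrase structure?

The cadence pattern IAC–PAC–IAC–PAC is weak–strong twice, and phrases 3–4 restate phrases 1–2: a period heard twice, not a double period (which would end weakly at phrase 2).

repeated period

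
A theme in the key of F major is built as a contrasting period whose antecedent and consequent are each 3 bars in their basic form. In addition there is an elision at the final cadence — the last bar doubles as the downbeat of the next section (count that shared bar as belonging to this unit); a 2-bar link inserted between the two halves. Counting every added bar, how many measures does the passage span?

Basic contrasting period: 3 + 3 = 6 bars.
6 (basic form) + 2 (link) = 8.
The elision shares a bar with the next section but does not change this unit's count.

8 measures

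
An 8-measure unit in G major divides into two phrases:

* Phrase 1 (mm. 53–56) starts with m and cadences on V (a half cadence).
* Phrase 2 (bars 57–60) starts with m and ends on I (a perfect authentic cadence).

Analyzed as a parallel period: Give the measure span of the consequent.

The antecedent is the phrase ending with the weaker cadence (half cadence, phrase 1) and the consequent the one ending more conclusively (perfect authentic cadence, phrase 2); the consequent is measures 57–60.

measures 57–60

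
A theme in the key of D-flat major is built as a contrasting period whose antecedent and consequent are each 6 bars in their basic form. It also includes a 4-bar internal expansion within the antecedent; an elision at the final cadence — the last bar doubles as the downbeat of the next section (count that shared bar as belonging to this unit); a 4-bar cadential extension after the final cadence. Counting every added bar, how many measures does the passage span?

20 measures

Basic contrasting period: 6 + 6 = 12 bars.
12 (basic form) + 4 (internal expansion) + 4 (cadential extension) = 20.
The elision shares a bar with the next section but does not change this unit's count.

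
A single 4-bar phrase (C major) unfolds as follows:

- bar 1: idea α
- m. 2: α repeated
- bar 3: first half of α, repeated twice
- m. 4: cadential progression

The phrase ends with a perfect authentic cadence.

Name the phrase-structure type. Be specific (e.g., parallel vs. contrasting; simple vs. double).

Basic idea (bar 1) + its repetition (m. 2) form the presentation; fragmentation and cadence (mm. 3–4) form the continuation — the 4-bar whole is a sentence.

sentence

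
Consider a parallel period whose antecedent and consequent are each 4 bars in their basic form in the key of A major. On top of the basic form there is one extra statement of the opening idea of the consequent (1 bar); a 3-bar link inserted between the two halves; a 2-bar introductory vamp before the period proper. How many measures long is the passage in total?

14 measures

Basic parallel period: 4 + 4 = 8 bars.
8 (basic form) + 1 (extra statement) + 3 (link) + 2 (introduction) = 14.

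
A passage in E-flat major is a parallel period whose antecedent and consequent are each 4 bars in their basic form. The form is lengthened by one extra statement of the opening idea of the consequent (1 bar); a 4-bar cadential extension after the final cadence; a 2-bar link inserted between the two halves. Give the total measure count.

Basic parallel period: 4 + 4 = 8 bars.
8 (basic form) + 1 (extra statement) + 4 (cadential extension) + 2 (link) = 15.

15 measures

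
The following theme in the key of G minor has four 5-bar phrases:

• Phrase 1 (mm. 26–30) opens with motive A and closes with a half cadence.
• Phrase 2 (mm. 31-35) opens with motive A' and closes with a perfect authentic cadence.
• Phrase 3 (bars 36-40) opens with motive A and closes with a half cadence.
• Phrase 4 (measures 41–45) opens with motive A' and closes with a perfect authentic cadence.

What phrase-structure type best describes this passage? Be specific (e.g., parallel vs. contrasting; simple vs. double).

repeated period

The cadence pattern HC–PAC–HC–PAC is weak–strong twice, and phrases 3–4 restate phrases 1–2: a period heard twice, not a double period (which would end weakly at phrase 2).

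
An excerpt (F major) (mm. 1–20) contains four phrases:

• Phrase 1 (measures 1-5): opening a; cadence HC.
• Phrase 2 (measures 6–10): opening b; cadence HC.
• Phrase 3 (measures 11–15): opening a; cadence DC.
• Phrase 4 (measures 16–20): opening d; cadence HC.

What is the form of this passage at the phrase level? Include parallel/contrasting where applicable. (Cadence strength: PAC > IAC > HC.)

Phrase 4 ends with a half cadence, no stronger than phrase 2's half cadence, so the four phrases do not form a double period; nor do phrases 3–4 duplicate 1–2, so it is not a repeated period. With no phrase reaching a conclusive cadence, the passage is a phrase group.

phrase group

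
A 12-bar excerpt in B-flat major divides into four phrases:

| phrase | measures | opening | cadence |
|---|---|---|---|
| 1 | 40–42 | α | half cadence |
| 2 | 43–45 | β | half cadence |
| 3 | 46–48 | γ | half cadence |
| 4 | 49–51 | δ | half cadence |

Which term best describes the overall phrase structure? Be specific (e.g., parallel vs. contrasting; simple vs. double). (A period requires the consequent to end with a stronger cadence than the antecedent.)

Phrase 4 ends with a half cadence, no stronger than phrase 2's half cadence, so the four phrases do not form a double period; nor do phrases 3–4 duplicate 1–2, so it is not a repeated period. With no phrase reaching a conclusive cadence, the passage is a phrase group.

phrase group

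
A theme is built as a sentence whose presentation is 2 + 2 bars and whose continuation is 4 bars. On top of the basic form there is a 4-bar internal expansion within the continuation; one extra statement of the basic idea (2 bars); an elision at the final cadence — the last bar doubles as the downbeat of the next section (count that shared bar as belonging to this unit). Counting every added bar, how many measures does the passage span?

Basic sentence: 2 + 2 + 4 = 8 bars.
8 (basic form) + 4 (internal expansion) + 2 (extra statement) = 14.
The elision shares a bar with the next section but does not change this unit's count.

14 measures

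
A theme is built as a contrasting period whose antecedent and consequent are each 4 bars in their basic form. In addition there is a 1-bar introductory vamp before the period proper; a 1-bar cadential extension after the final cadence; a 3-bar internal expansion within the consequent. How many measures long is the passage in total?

13 measures

Basic contrasting period: 4 + 4 = 8 bars.
8 (basic form) + 1 (introduction) + 1 (cadential extension) + 3 (internal expansion) = 13.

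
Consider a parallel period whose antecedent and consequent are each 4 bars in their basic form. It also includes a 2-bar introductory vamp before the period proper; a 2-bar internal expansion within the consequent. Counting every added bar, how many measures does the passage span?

Basic parallel period: 4 + 4 = 8 bars.
8 (basic form) + 2 (introduction) + 2 (internal expansion) = 12.

12 measures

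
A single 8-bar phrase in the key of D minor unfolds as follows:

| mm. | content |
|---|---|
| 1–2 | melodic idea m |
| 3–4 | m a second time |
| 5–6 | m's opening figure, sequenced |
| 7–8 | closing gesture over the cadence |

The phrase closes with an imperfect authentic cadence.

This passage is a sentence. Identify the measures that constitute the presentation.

The presentation of a sentence is the basic idea (bars 1-2) plus its repetition (mm. 3-4); the presentation is therefore mm. 1–4.

measures 1–4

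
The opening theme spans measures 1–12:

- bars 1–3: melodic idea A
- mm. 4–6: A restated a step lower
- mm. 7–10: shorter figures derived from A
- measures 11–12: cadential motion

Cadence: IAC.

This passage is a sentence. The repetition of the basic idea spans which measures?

The presentation of a sentence is the basic idea (mm. 1–3) plus its repetition (bars 4–6); the repetition of the basic idea is therefore measures 4–6.

measures 4–6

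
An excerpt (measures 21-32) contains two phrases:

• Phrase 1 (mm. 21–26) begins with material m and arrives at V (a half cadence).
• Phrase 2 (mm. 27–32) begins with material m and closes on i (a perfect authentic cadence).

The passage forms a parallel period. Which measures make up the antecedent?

The phrase ending with the weaker cadence (half cadence) is the antecedent; the one ending more conclusively (perfect authentic cadence) is the consequent. The antecedent is measures 21–26.

measures 21–26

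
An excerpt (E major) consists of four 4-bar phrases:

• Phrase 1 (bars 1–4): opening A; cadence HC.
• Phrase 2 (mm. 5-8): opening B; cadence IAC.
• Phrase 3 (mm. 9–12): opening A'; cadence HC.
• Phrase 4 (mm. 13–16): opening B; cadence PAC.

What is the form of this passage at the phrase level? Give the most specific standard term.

parallel double period

Four phrases in two halves: the first half (mm. 1–8) ends with an imperfect authentic cadence, the second (measures 9–16) with a perfect authentic cadence — a large antecedent–consequent pair, i.e. a double period.
Phrase 3 begins with the same material as phrase 1, making it parallel.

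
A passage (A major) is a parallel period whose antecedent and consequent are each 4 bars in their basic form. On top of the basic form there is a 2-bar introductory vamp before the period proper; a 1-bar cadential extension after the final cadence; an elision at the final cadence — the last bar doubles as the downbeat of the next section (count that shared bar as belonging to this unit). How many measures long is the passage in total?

Basic parallel period: 4 + 4 = 8 bars.
8 (basic form) + 2 (introduction) + 1 (cadential extension) = 11.
The elision shares a bar with the next section but does not change this unit's count.

11 measures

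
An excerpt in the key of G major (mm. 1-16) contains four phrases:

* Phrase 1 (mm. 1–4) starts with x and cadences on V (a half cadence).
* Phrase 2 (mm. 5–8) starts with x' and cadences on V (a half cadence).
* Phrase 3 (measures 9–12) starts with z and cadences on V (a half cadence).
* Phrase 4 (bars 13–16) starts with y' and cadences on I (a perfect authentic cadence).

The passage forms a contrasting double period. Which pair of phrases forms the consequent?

phrases 3 and 4

In a double period the first pair of phrases (ending half cadence) is the large antecedent and the second pair (ending perfect authentic cadence) is the large consequent; the consequent is phrases 3 and 4.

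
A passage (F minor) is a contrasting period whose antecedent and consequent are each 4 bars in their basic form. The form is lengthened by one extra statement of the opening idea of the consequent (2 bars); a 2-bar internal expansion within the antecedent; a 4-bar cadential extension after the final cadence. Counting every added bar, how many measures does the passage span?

16 measures

Basic contrasting period: 4 + 4 = 8 bars.
8 (basic form) + 2 (extra statement) + 2 (internal expansion) + 4 (cadential extension) = 16.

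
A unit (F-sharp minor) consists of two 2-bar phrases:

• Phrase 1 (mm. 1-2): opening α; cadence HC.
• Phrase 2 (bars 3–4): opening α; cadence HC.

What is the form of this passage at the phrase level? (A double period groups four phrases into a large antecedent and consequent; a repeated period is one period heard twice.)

Both phrases have the same opening (α) and the same cadence (half cadence): the second is a restatement, not a consequent, so this is a repeated phrase rather than a period.

repeated phrase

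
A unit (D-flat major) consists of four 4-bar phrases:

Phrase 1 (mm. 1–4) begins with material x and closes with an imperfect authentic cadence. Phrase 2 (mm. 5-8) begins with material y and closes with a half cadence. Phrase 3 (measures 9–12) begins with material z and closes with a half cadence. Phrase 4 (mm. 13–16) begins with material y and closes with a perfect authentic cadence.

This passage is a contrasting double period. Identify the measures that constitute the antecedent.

measures 1–8

In a double period the four phrases pair into a large antecedent (phrases 1–2, ending half cadence) and a large consequent (phrases 3–4, ending perfect authentic cadence). The antecedent spans measures 1–8.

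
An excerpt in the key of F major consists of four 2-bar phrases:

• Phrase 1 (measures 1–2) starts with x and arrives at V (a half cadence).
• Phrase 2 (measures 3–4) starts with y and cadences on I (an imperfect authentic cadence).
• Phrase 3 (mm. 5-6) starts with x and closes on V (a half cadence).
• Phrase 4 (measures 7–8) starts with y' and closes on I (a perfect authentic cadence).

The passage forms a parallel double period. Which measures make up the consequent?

measures 5–8

In a double period the four phrases pair into a large antecedent (phrases 1–2, ending imperfect authentic cadence) and a large consequent (phrases 3–4, ending perfect authentic cadence). The consequent spans bars 5-8.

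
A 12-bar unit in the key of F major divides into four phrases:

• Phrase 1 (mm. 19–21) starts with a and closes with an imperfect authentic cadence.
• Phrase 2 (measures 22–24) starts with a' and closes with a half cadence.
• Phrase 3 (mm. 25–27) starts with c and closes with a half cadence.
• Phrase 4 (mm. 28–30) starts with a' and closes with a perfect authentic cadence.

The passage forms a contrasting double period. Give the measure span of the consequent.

In a double period the first pair of phrases (ending half cadence) is the large antecedent and the second pair (ending perfect authentic cadence) is the large consequent; the consequent is measures 25–30.

measures 25–30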